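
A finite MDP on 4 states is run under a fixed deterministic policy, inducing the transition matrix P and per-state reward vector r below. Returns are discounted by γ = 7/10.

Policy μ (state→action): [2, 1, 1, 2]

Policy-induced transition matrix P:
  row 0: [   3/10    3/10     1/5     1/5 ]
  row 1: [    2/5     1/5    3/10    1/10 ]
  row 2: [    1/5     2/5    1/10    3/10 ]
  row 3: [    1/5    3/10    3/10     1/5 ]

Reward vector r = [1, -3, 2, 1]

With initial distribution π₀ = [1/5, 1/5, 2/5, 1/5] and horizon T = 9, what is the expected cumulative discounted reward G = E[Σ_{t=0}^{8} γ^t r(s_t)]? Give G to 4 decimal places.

t=0: π = [0.2000, 0.2000, 0.4000, 0.2000], E[r] = 0.6000, γ^t·E[r] = 0.600000, running G = 0.600000
t=1: π = [0.2600, 0.3200, 0.2000, 0.2200], E[r] = -0.0800, γ^t·E[r] = -0.056000, running G = 0.544000
t=2: π = [0.2900, 0.2880, 0.2340, 0.1880], E[r] = 0.0820, γ^t·E[r] = 0.040180, running G = 0.584180
t=3: π = [0.2866, 0.2946, 0.2242, 0.1946], E[r] = 0.0458, γ^t·E[r] = 0.015709, running G = 0.599889
t=4: π = [0.2876, 0.2930, 0.2265, 0.1930], E[r] = 0.0547, γ^t·E[r] = 0.013124, running G = 0.613013
t=5: π = [0.2874, 0.2934, 0.2259, 0.1934], E[r] = 0.0525, γ^t·E[r] = 0.008828, running G = 0.621841
t=6: π = [0.2874, 0.2933, 0.2261, 0.1933], E[r] = 0.0530, γ^t·E[r] = 0.006240, running G = 0.628082
t=7: π = [0.2874, 0.2933, 0.2260, 0.1933], E[r] = 0.0529, γ^t·E[r] = 0.004358, running G = 0.632440
t=8: π = [0.2874, 0.2933, 0.2261, 0.1933], E[r] = 0.0529, γ^t·E[r] = 0.003052, running G = 0.635492

G = 0.6355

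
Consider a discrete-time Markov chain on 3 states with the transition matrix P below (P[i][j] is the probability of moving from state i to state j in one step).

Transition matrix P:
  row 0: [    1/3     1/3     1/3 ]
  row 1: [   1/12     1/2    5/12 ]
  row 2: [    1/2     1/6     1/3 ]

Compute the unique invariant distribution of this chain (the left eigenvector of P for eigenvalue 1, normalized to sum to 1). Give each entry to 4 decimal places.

π = [0.3115, 0.3279, 0.3607]

Balance equations π_j = Σ_i π_i·P[i][j]:
  π_0 = 1/3·π_0 + 1/12·π_1 + 1/2·π_2
  π_1 = 1/3·π_0 + 1/2·π_1 + 1/6·π_2
  normalize: π_0 + π_1 + π_2 = 1
Solving the linear system gives exactly π = [19/61, 20/61, 22/61].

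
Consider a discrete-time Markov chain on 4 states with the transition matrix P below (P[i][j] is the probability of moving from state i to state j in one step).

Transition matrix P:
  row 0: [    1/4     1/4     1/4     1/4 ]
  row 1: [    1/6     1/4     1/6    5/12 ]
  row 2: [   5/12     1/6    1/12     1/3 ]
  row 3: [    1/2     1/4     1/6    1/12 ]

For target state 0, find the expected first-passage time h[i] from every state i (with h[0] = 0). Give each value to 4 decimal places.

h = [0.0000, 3.2670, 2.5759, 2.4503]

First-step conditioning: h[0] = 0; for i ≠ 0, h[i] = 1 + Σ_k P[i][k]·h[k].
  h[1] = 1 + 1/4·h[1] + 1/6·h[2] + 5/12·h[3]
  h[2] = 1 + 1/6·h[1] + 1/12·h[2] + 1/3·h[3]
  h[3] = 1 + 1/4·h[1] + 1/6·h[2] + 1/12·h[3]
Solving the 3×3 linear system over states ≠ 0 gives exactly h = [0, 624/191, 492/191, 468/191] (h[0] = 0 is the target).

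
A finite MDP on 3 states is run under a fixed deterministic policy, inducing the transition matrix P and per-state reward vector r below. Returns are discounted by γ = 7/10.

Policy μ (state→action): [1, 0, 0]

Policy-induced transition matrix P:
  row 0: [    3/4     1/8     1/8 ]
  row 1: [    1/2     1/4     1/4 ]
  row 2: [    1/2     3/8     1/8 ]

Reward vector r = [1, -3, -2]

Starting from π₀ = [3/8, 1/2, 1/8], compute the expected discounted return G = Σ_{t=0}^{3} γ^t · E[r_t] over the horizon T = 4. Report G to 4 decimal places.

G = -1.8748

t=0: π = [0.3750, 0.5000, 0.1250], E[r] = -1.3750, γ^t·E[r] = -1.375000, running G = -1.375000
t=1: π = [0.5938, 0.2188, 0.1875], E[r] = -0.4375, γ^t·E[r] = -0.306250, running G = -1.681250
t=2: π = [0.6484, 0.1992, 0.1523], E[r] = -0.2539, γ^t·E[r] = -0.124414, running G = -1.805664
t=3: π = [0.6621, 0.1880, 0.1499], E[r] = -0.2017, γ^t·E[r] = -0.069169, running G = -1.874833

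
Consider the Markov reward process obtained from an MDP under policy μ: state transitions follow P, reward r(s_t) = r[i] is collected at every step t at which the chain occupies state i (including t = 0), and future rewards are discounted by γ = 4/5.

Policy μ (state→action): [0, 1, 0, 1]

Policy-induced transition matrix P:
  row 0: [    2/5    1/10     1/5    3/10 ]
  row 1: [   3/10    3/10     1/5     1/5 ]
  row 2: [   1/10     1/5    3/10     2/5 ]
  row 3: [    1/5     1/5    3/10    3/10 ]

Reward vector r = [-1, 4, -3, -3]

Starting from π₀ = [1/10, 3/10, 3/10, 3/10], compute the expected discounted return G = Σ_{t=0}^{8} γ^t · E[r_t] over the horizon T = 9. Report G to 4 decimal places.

G = -4.3988

t=0: π = [0.1000, 0.3000, 0.3000, 0.3000], E[r] = -0.7000, γ^t·E[r] = -0.700000, running G = -0.700000
t=1: π = [0.2200, 0.2200, 0.2600, 0.3000], E[r] = -1.0200, γ^t·E[r] = -0.816000, running G = -1.516000
t=2: π = [0.2400, 0.2000, 0.2560, 0.3040], E[r] = -1.1200, γ^t·E[r] = -0.716800, running G = -2.232800
t=3: π = [0.2424, 0.1960, 0.2560, 0.3056], E[r] = -1.1432, γ^t·E[r] = -0.585318, running G = -2.818118
t=4: π = [0.2425, 0.1954, 0.2562, 0.3060], E[r] = -1.1475, γ^t·E[r] = -0.470024, running G = -3.288143
t=5: π = [0.2424, 0.1953, 0.2562, 0.3061], E[r] = -1.1482, γ^t·E[r] = -0.376226, running G = -3.664369
t=6: π = [0.2424, 0.1953, 0.2562, 0.3061], E[r] = -1.1482, γ^t·E[r] = -0.300996, running G = -3.965365
t=7: π = [0.2424, 0.1953, 0.2562, 0.3061], E[r] = -1.1482, γ^t·E[r] = -0.240796, running G = -4.206161
t=8: π = [0.2424, 0.1953, 0.2562, 0.3061], E[r] = -1.1482, γ^t·E[r] = -0.192636, running G = -4.398797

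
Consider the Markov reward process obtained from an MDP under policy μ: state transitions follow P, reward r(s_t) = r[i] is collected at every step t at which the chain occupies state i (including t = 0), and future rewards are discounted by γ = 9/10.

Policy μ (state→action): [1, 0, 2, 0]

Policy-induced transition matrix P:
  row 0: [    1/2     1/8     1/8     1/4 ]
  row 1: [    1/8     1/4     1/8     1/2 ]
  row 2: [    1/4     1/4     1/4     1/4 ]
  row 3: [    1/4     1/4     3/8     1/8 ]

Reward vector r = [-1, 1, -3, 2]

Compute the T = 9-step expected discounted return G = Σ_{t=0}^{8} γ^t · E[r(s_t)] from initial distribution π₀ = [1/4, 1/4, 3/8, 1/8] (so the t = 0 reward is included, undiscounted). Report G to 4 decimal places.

G = -1.8209

t=0: π = [0.2500, 0.2500, 0.3750, 0.1250], E[r] = -0.8750, γ^t·E[r] = -0.875000, running G = -0.875000
t=1: π = [0.2813, 0.2188, 0.2031, 0.2969], E[r] = -0.0781, γ^t·E[r] = -0.070313, running G = -0.945313
t=2: π = [0.2930, 0.2148, 0.2246, 0.2676], E[r] = -0.2168, γ^t·E[r] = -0.175605, running G = -1.120918
t=3: π = [0.2964, 0.2134, 0.2200, 0.2703], E[r] = -0.2024, γ^t·E[r] = -0.147544, running G = -1.268462
t=4: π = [0.2974, 0.2130, 0.2201, 0.2696], E[r] = -0.2055, γ^t·E[r] = -0.134852, running G = -1.403314
t=5: π = [0.2977, 0.2128, 0.2199, 0.2695], E[r] = -0.2055, γ^t·E[r] = -0.121360, running G = -1.524674
t=6: π = [0.2978, 0.2128, 0.2199, 0.2695], E[r] = -0.2056, γ^t·E[r] = -0.109287, running G = -1.633961
t=7: π = [0.2979, 0.2128, 0.2199, 0.2695], E[r] = -0.2057, γ^t·E[r] = -0.098368, running G = -1.732329
t=8: π = [0.2979, 0.2128, 0.2199, 0.2695], E[r] = -0.2057, γ^t·E[r] = -0.088534, running G = -1.820863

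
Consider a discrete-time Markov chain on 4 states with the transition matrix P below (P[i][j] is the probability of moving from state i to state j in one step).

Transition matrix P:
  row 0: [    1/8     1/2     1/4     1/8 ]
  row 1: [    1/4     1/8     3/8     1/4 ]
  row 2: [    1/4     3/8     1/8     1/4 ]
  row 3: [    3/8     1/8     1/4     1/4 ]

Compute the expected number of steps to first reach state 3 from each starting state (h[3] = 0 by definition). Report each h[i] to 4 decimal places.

h = [5.0000, 4.5000, 4.5000, 0.0000]

First-step conditioning: h[3] = 0; for i ≠ 3, h[i] = 1 + Σ_k P[i][k]·h[k].
  h[0] = 1 + 1/8·h[0] + 1/2·h[1] + 1/4·h[2]
  h[1] = 1 + 1/4·h[0] + 1/8·h[1] + 3/8·h[2]
  h[2] = 1 + 1/4·h[0] + 3/8·h[1] + 1/8·h[2]
Solving the 3×3 linear system over states ≠ 3 gives exactly h = [5, 9/2, 9/2, 0] (h[3] = 0 is the target).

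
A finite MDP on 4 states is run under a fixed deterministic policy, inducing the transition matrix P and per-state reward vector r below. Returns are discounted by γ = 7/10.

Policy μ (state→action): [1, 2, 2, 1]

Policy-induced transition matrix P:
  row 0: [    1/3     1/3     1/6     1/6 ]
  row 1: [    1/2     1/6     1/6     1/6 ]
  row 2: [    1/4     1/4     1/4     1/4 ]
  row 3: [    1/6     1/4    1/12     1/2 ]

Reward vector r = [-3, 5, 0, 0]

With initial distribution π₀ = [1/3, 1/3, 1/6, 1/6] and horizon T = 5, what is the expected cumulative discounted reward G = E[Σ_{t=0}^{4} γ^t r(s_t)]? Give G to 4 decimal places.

G = 1.1580

t=0: π = [0.3333, 0.3333, 0.1667, 0.1667], E[r] = 0.6667, γ^t·E[r] = 0.666667, running G = 0.666667
t=1: π = [0.3472, 0.2500, 0.1667, 0.2361], E[r] = 0.2083, γ^t·E[r] = 0.145833, running G = 0.812500
t=2: π = [0.3218, 0.2581, 0.1609, 0.2593], E[r] = 0.3252, γ^t·E[r] = 0.159363, running G = 0.971863
t=3: π = [0.3197, 0.2553, 0.1585, 0.2665], E[r] = 0.3173, γ^t·E[r] = 0.108842, running G = 1.080705
t=4: π = [0.3183, 0.2554, 0.1577, 0.2687], E[r] = 0.3221, γ^t·E[r] = 0.077326, running G = 1.158031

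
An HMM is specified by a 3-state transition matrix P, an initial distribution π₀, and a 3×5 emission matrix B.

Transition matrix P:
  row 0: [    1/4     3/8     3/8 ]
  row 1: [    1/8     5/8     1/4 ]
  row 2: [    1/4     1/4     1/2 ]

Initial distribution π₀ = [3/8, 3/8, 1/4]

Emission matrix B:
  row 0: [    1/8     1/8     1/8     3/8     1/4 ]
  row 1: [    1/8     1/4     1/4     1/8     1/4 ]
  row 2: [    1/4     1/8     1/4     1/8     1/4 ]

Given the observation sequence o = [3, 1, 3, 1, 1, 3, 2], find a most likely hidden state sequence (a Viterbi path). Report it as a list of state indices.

t=0: δ = [1.406e-01, 4.688e-02, 3.125e-02]  (obs o_0=3)
t=1: δ = [4.395e-03, 1.318e-02, 6.592e-03]  ψ = [0, 0, 0]  (obs o_1=1)
t=2: δ = [6.180e-04, 1.030e-03, 4.120e-04]  ψ = [1, 1, 1]  (obs o_2=3)
t=3: δ = [1.931e-05, 1.609e-04, 3.219e-05]  ψ = [0, 1, 1]  (obs o_3=1)
t=4: δ = [2.515e-06, 2.515e-05, 5.029e-06]  ψ = [1, 1, 1]  (obs o_4=1)
t=5: δ = [1.179e-06, 1.965e-06, 7.858e-07]  ψ = [1, 1, 1]  (obs o_5=3)
t=6: δ = [3.683e-08, 3.070e-07, 1.228e-07]  ψ = [0, 1, 1]  (obs o_6=2)
backtrack: best end state = 1; path = [0, 1, 1, 1, 1, 1, 1]

path = [0, 1, 1, 1, 1, 1, 1]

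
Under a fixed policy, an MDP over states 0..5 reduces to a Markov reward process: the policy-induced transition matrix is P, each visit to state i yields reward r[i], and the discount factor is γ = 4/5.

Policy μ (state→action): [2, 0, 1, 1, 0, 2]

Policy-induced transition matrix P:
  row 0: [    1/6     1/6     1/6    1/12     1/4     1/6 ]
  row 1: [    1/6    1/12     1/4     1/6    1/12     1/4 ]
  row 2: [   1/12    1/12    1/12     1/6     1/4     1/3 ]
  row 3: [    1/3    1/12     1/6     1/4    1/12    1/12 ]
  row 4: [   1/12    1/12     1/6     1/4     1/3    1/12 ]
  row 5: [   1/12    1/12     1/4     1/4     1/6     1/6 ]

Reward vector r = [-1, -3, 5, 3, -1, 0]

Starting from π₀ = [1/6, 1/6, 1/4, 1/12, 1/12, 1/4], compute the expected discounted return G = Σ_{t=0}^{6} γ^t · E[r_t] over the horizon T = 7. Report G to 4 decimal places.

G = 3.2388

t=0: π = [0.1667, 0.1667, 0.2500, 0.0833, 0.0833, 0.2500], E[r] = 0.7500, γ^t·E[r] = 0.750000, running G = 0.750000
t=1: π = [0.1319, 0.0972, 0.1806, 0.1875, 0.1944, 0.2083], E[r] = 0.8472, γ^t·E[r] = 0.677778, running G = 1.427778
t=2: π = [0.1493, 0.0943, 0.1771, 0.2049, 0.2014, 0.1730], E[r] = 0.8663, γ^t·E[r] = 0.554444, running G = 1.982222
t=3: π = [0.1549, 0.0958, 0.1742, 0.2025, 0.2025, 0.1702], E[r] = 0.8338, γ^t·E[r] = 0.426889, running G = 2.409111
t=4: π = [0.1548, 0.0962, 0.1743, 0.2017, 0.2030, 0.1699], E[r] = 0.8301, γ^t·E[r] = 0.340016, running G = 2.749128
t=5: π = [0.1547, 0.0962, 0.1743, 0.2016, 0.2031, 0.1700], E[r] = 0.8301, γ^t·E[r] = 0.271993, running G = 3.021120
t=6: π = [0.1547, 0.0962, 0.1743, 0.2017, 0.2031, 0.1700], E[r] = 0.8302, γ^t·E[r] = 0.217638, running G = 3.238758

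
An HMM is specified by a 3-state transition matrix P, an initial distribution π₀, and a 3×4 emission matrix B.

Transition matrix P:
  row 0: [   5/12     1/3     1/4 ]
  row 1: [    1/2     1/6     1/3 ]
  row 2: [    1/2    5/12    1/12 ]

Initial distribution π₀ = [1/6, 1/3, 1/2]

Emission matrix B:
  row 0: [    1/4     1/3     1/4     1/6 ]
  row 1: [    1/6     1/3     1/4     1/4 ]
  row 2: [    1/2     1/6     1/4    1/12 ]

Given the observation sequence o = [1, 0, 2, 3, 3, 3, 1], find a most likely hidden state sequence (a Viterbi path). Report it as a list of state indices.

t=0: δ = [5.556e-02, 1.111e-01, 8.333e-02]  (obs o_0=1)
t=1: δ = [1.389e-02, 5.787e-03, 1.852e-02]  ψ = [1, 2, 1]  (obs o_1=0)
t=2: δ = [2.315e-03, 1.929e-03, 8.681e-04]  ψ = [2, 2, 0]  (obs o_2=2)
t=3: δ = [1.608e-04, 1.929e-04, 5.358e-05]  ψ = [0, 0, 1]  (obs o_3=3)
t=4: δ = [1.608e-05, 1.340e-05, 5.358e-06]  ψ = [1, 0, 1]  (obs o_4=3)
t=5: δ = [1.116e-06, 1.340e-06, 3.721e-07]  ψ = [0, 0, 1]  (obs o_5=3)
t=6: δ = [2.233e-07, 1.240e-07, 7.442e-08]  ψ = [1, 0, 1]  (obs o_6=1)
backtrack: best end state = 0; path = [1, 2, 0, 1, 0, 1, 0]

path = [1, 2, 0, 1, 0, 1, 0]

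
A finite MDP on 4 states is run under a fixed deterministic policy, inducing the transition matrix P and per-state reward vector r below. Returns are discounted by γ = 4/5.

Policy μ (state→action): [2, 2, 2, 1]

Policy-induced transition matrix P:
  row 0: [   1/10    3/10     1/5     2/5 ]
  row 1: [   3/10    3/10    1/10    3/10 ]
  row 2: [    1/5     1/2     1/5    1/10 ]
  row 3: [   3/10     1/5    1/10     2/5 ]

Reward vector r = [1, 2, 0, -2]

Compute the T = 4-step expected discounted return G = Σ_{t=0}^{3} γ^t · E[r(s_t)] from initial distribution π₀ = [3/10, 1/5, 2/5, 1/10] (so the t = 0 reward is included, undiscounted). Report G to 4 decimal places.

G = 1.0754

t=0: π = [0.3000, 0.2000, 0.4000, 0.1000], E[r] = 0.5000, γ^t·E[r] = 0.500000, running G = 0.500000
t=1: π = [0.2000, 0.3700, 0.1700, 0.2600], E[r] = 0.4200, γ^t·E[r] = 0.336000, running G = 0.836000
t=2: π = [0.2430, 0.3080, 0.1370, 0.3120], E[r] = 0.2350, γ^t·E[r] = 0.150400, running G = 0.986400
t=3: π = [0.2377, 0.2962, 0.1380, 0.3281], E[r] = 0.1739, γ^t·E[r] = 0.089037, running G = 1.075437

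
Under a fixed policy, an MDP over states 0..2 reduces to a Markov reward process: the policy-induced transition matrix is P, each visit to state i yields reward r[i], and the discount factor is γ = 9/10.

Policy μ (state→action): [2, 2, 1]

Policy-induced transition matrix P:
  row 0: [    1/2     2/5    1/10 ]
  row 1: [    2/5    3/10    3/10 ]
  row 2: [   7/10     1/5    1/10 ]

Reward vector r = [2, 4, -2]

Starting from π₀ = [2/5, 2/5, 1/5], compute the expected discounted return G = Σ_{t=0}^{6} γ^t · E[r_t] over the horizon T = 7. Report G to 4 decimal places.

G = 10.3699

t=0: π = [0.4000, 0.4000, 0.2000], E[r] = 2.0000, γ^t·E[r] = 2.000000, running G = 2.000000
t=1: π = [0.5000, 0.3200, 0.1800], E[r] = 1.9200, γ^t·E[r] = 1.728000, running G = 3.728000
t=2: π = [0.5040, 0.3320, 0.1640], E[r] = 2.0080, γ^t·E[r] = 1.626480, running G = 5.354480
t=3: π = [0.4996, 0.3340, 0.1664], E[r] = 2.0024, γ^t·E[r] = 1.459750, running G = 6.814230
t=4: π = [0.4999, 0.3333, 0.1668], E[r] = 1.9994, γ^t·E[r] = 1.311833, running G = 8.126062
t=5: π = [0.5000, 0.3333, 0.1667], E[r] = 2.0000, γ^t·E[r] = 1.180956, running G = 9.307019
t=6: π = [0.5000, 0.3333, 0.1667], E[r] = 2.0000, γ^t·E[r] = 1.062896, running G = 10.369915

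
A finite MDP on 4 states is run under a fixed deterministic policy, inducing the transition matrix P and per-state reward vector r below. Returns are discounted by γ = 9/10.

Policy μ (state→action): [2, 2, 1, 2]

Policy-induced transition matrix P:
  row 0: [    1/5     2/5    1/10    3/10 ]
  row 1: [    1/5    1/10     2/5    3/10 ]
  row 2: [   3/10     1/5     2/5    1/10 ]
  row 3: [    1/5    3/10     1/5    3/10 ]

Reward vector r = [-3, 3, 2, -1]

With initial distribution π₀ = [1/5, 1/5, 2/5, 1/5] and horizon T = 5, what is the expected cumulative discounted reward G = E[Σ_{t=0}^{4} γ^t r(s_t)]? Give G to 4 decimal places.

t=0: π = [0.2000, 0.2000, 0.4000, 0.2000], E[r] = 0.6000, γ^t·E[r] = 0.600000, running G = 0.600000
t=1: π = [0.2400, 0.2400, 0.3000, 0.2200], E[r] = 0.3800, γ^t·E[r] = 0.342000, running G = 0.942000
t=2: π = [0.2300, 0.2460, 0.2840, 0.2400], E[r] = 0.3760, γ^t·E[r] = 0.304560, running G = 1.246560
t=3: π = [0.2284, 0.2454, 0.2830, 0.2432], E[r] = 0.3738, γ^t·E[r] = 0.272500, running G = 1.519060
t=4: π = [0.2283, 0.2455, 0.2828, 0.2434], E[r] = 0.3738, γ^t·E[r] = 0.245224, running G = 1.764284

G = 1.7643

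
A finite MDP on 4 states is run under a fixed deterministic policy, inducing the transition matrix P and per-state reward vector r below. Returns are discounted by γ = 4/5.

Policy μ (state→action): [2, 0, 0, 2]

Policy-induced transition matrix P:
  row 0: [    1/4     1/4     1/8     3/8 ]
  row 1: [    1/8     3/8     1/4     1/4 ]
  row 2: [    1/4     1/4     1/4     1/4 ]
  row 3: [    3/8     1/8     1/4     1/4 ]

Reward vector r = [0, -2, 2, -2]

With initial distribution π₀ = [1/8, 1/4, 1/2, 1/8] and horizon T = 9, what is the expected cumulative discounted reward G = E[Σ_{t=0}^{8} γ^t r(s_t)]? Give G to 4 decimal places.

t=0: π = [0.1250, 0.2500, 0.5000, 0.1250], E[r] = 0.2500, γ^t·E[r] = 0.250000, running G = 0.250000
t=1: π = [0.2344, 0.2656, 0.2344, 0.2656], E[r] = -0.5938, γ^t·E[r] = -0.475000, running G = -0.225000
t=2: π = [0.2500, 0.2500, 0.2207, 0.2793], E[r] = -0.6172, γ^t·E[r] = -0.395000, running G = -0.620000
t=3: π = [0.2537, 0.2463, 0.2188, 0.2813], E[r] = -0.6177, γ^t·E[r] = -0.316250, running G = -0.936250
t=4: π = [0.2544, 0.2456, 0.2183, 0.2817], E[r] = -0.6181, γ^t·E[r] = -0.253175, running G = -1.189425
t=5: π = [0.2545, 0.2455, 0.2182, 0.2818], E[r] = -0.6182, γ^t·E[r] = -0.202560, running G = -1.391985
t=6: π = [0.2545, 0.2455, 0.2182, 0.2818], E[r] = -0.6182, γ^t·E[r] = -0.162052, running G = -1.554037
t=7: π = [0.2545, 0.2455, 0.2182, 0.2818], E[r] = -0.6182, γ^t·E[r] = -0.129642, running G = -1.683679
t=8: π = [0.2545, 0.2455, 0.2182, 0.2818], E[r] = -0.6182, γ^t·E[r] = -0.103714, running G = -1.787392

G = -1.7874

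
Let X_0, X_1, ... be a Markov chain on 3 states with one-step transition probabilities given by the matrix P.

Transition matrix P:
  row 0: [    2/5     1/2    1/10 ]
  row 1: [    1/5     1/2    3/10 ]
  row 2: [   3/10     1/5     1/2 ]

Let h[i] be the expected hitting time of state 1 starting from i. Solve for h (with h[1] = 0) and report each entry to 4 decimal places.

First-step conditioning: h[1] = 0; for i ≠ 1, h[i] = 1 + Σ_k P[i][k]·h[k].
  h[0] = 1 + 2/5·h[0] + 1/10·h[2]
  h[2] = 1 + 3/10·h[0] + 1/2·h[2]
Solving the 2×2 linear system over states ≠ 1 gives exactly h = [20/9, 0, 10/3] (h[1] = 0 is the target).

h = [2.2222, 0.0000, 3.3333]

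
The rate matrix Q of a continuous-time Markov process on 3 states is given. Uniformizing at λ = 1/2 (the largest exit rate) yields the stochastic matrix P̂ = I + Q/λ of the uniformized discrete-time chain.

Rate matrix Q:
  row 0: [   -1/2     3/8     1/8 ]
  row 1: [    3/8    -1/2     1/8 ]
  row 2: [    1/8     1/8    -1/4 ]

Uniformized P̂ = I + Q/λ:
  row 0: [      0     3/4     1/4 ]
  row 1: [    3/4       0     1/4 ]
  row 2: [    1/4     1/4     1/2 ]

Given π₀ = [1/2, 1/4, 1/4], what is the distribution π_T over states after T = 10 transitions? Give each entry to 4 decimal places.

π = [0.3404, 0.3263, 0.3333]

t=0: π = [0.5000, 0.2500, 0.2500]
t=1: π = [0.2500, 0.4375, 0.3125]
t=2: π = [0.4063, 0.2656, 0.3281]
t=3: π = [0.2813, 0.3867, 0.3320]
t=4: π = [0.3730, 0.2939, 0.3330]
t=5: π = [0.3037, 0.3630, 0.3333]
t=6: π = [0.3556, 0.3111, 0.3333]
t=7: π = [0.3167, 0.3500, 0.3333]
t=8: π = [0.3458, 0.3208, 0.3333]
t=9: π = [0.3239, 0.3427, 0.3333]
t=10: π = [0.3404, 0.3263, 0.3333]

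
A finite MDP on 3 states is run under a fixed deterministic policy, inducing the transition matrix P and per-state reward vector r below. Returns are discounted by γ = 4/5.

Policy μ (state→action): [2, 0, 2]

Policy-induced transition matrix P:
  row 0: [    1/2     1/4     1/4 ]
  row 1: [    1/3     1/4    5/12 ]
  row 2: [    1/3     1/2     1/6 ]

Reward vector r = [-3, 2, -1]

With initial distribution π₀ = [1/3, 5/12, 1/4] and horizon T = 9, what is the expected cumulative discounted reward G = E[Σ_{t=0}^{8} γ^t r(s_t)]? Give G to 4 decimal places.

G = -3.2023

t=0: π = [0.3333, 0.4167, 0.2500], E[r] = -0.4167, γ^t·E[r] = -0.416667, running G = -0.416667
t=1: π = [0.3889, 0.3125, 0.2986], E[r] = -0.8403, γ^t·E[r] = -0.672222, running G = -1.088889
t=2: π = [0.3981, 0.3247, 0.2772], E[r] = -0.8223, γ^t·E[r] = -0.526296, running G = -1.615185
t=3: π = [0.3997, 0.3193, 0.2810], E[r] = -0.8415, γ^t·E[r] = -0.430840, running G = -2.046025
t=4: π = [0.3999, 0.3203, 0.2798], E[r] = -0.8391, γ^t·E[r] = -0.343712, running G = -2.389737
t=5: π = [0.4000, 0.3199, 0.2801], E[r] = -0.8401, γ^t·E[r] = -0.275295, running G = -2.665032
t=6: π = [0.4000, 0.3200, 0.2800], E[r] = -0.8400, γ^t·E[r] = -0.220189, running G = -2.885220
t=7: π = [0.4000, 0.3200, 0.2800], E[r] = -0.8400, γ^t·E[r] = -0.176163, running G = -3.061383
t=8: π = [0.4000, 0.3200, 0.2800], E[r] = -0.8400, γ^t·E[r] = -0.140928, running G = -3.202311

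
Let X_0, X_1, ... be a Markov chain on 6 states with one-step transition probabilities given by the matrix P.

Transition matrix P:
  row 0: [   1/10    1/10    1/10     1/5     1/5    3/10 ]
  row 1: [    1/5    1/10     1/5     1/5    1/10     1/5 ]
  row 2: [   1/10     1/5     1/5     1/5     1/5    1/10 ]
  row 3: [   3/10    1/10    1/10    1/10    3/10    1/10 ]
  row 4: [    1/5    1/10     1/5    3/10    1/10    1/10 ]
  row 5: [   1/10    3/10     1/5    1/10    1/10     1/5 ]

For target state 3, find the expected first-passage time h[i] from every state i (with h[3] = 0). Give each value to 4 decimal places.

First-step conditioning: h[3] = 0; for i ≠ 3, h[i] = 1 + Σ_k P[i][k]·h[k].
  h[0] = 1 + 1/10·h[0] + 1/10·h[1] + 1/10·h[2] + 1/5·h[4] + 3/10·h[5]
  h[1] = 1 + 1/5·h[0] + 1/10·h[1] + 1/5·h[2] + 1/10·h[4] + 1/5·h[5]
  h[2] = 1 + 1/10·h[0] + 1/5·h[1] + 1/5·h[2] + 1/5·h[4] + 1/10·h[5]
  h[4] = 1 + 1/5·h[0] + 1/10·h[1] + 1/5·h[2] + 1/10·h[4] + 1/10·h[5]
  h[5] = 1 + 1/10·h[0] + 3/10·h[1] + 1/5·h[2] + 1/10·h[4] + 1/5·h[5]
Solving the 5×5 linear system over states ≠ 3 gives exactly h = [13765/2682, 18335/3576, 53845/10728, 0, 48955/10728, 15125/2682] (h[3] = 0 is the target).

h = [5.1324, 5.1272, 5.0191, 0.0000, 4.5633, 5.6394]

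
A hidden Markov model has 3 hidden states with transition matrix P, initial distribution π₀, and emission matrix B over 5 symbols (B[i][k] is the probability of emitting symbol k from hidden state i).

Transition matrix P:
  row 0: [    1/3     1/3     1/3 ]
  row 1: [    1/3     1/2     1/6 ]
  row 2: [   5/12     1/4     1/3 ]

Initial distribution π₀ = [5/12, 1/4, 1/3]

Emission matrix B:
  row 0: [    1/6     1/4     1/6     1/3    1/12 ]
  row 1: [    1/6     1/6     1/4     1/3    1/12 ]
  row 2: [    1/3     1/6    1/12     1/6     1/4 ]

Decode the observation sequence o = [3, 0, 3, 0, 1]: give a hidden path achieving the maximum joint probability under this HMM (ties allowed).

path = [0, 2, 0, 2, 0]

t=0: δ = [1.389e-01, 8.333e-02, 5.556e-02]  (obs o_0=3)
t=1: δ = [7.716e-03, 7.716e-03, 1.543e-02]  ψ = [0, 0, 0]  (obs o_1=0)
t=2: δ = [2.143e-03, 1.286e-03, 8.573e-04]  ψ = [2, 1, 2]  (obs o_2=3)
t=3: δ = [1.191e-04, 1.191e-04, 2.381e-04]  ψ = [0, 0, 0]  (obs o_3=0)
t=4: δ = [2.481e-05, 9.923e-06, 1.323e-05]  ψ = [2, 1, 2]  (obs o_4=1)
backtrack: best end state = 0; path = [0, 2, 0, 2, 0]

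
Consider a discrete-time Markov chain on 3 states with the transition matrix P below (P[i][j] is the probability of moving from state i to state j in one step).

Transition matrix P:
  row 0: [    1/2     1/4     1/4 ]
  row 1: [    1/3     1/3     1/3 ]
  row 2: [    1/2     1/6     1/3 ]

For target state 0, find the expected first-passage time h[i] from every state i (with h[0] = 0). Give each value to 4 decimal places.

First-step conditioning: h[0] = 0; for i ≠ 0, h[i] = 1 + Σ_k P[i][k]·h[k].
  h[1] = 1 + 1/3·h[1] + 1/3·h[2]
  h[2] = 1 + 1/6·h[1] + 1/3·h[2]
Solving the 2×2 linear system over states ≠ 0 gives exactly h = [0, 18/7, 15/7] (h[0] = 0 is the target).

h = [0.0000, 2.5714, 2.1429]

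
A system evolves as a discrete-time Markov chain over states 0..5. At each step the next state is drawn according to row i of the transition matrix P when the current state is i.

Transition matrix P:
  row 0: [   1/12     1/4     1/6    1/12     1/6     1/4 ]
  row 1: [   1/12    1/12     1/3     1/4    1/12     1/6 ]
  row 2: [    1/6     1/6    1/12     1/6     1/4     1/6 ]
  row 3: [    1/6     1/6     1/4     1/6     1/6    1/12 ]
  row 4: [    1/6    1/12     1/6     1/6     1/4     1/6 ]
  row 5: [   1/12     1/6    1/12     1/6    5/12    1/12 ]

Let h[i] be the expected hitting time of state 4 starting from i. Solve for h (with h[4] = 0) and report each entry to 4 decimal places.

h = [4.7970, 5.1860, 4.4864, 4.9198, 0.0000, 3.7723]

First-step conditioning: h[4] = 0; for i ≠ 4, h[i] = 1 + Σ_k P[i][k]·h[k].
  h[0] = 1 + 1/12·h[0] + 1/4·h[1] + 1/6·h[2] + 1/12·h[3] + 1/4·h[5]
  h[1] = 1 + 1/12·h[0] + 1/12·h[1] + 1/3·h[2] + 1/4·h[3] + 1/6·h[5]
  h[2] = 1 + 1/6·h[0] + 1/6·h[1] + 1/12·h[2] + 1/6·h[3] + 1/6·h[5]
  h[3] = 1 + 1/6·h[0] + 1/6·h[1] + 1/4·h[2] + 1/6·h[3] + 1/12·h[5]
  h[5] = 1 + 1/12·h[0] + 1/6·h[1] + 1/12·h[2] + 1/6·h[3] + 1/12·h[5]
Solving the 5×5 linear system over states ≠ 4 gives exactly h = [42804/8923, 46275/8923, 40032/8923, 43899/8923, 0, 33660/8923] (h[4] = 0 is the target).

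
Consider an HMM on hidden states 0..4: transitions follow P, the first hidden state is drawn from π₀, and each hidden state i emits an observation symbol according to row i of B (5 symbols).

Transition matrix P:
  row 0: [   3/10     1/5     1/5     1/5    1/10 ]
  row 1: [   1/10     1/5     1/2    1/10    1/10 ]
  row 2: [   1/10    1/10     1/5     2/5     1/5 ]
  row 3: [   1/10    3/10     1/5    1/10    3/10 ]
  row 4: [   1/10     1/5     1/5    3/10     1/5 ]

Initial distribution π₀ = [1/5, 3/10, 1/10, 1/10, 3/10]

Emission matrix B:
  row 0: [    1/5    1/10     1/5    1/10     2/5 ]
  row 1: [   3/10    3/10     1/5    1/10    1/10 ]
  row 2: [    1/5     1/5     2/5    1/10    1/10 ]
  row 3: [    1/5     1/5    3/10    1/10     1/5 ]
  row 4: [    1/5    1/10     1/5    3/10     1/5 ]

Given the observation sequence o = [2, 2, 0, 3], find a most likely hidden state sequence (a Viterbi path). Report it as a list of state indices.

t=0: δ = [4.000e-02, 6.000e-02, 4.000e-02, 3.000e-02, 6.000e-02]  (obs o_0=2)
t=1: δ = [2.400e-03, 2.400e-03, 1.200e-02, 5.400e-03, 2.400e-03]  ψ = [0, 1, 1, 4, 4]  (obs o_1=2)
t=2: δ = [2.400e-04, 4.860e-04, 4.800e-04, 9.600e-04, 4.800e-04]  ψ = [2, 3, 2, 2, 2]  (obs o_2=0)
t=3: δ = [9.600e-06, 2.880e-05, 2.430e-05, 1.920e-05, 8.640e-05]  ψ = [3, 3, 1, 2, 3]  (obs o_3=3)
backtrack: best end state = 4; path = [1, 2, 3, 4]

path = [1, 2, 3, 4]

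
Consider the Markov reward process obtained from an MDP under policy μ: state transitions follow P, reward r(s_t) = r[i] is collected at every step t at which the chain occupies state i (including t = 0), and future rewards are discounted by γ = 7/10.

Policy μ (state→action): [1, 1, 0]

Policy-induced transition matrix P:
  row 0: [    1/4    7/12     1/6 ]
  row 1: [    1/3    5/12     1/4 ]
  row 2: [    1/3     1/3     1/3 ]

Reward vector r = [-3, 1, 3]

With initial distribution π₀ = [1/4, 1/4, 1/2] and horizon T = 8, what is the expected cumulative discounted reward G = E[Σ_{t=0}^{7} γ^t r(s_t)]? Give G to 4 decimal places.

G = 1.5797

t=0: π = [0.2500, 0.2500, 0.5000], E[r] = 1.0000, γ^t·E[r] = 1.000000, running G = 1.000000
t=1: π = [0.3125, 0.4167, 0.2708], E[r] = 0.2917, γ^t·E[r] = 0.204167, running G = 1.204167
t=2: π = [0.3073, 0.4462, 0.2465], E[r] = 0.2639, γ^t·E[r] = 0.129306, running G = 1.333472
t=3: π = [0.3077, 0.4473, 0.2449], E[r] = 0.2590, γ^t·E[r] = 0.088827, running G = 1.422299
t=4: π = [0.3077, 0.4475, 0.2448], E[r] = 0.2588, γ^t·E[r] = 0.062132, running G = 1.484431
t=5: π = [0.3077, 0.4476, 0.2448], E[r] = 0.2587, γ^t·E[r] = 0.043487, running G = 1.527918
t=6: π = [0.3077, 0.4476, 0.2448], E[r] = 0.2587, γ^t·E[r] = 0.030441, running G = 1.558359
t=7: π = [0.3077, 0.4476, 0.2448], E[r] = 0.2587, γ^t·E[r] = 0.021308, running G = 1.579667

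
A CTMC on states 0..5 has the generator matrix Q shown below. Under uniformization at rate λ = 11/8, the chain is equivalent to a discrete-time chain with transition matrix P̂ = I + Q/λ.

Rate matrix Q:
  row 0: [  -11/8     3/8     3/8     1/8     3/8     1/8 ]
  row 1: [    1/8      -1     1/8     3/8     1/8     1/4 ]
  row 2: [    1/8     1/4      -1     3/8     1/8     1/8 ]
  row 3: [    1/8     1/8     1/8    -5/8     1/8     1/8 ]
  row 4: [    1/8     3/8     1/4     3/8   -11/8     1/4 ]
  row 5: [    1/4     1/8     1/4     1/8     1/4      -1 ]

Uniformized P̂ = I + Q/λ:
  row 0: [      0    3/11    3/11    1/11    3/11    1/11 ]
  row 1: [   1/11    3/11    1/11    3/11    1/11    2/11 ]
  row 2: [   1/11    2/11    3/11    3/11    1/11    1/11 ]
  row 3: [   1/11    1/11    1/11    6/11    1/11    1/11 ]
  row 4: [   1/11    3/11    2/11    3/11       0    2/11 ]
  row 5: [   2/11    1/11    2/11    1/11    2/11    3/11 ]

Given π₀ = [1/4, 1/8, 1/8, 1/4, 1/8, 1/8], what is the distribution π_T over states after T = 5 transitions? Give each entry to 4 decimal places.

t=0: π = [0.2500, 0.1250, 0.1250, 0.2500, 0.1250, 0.1250]
t=1: π = [0.0795, 0.1932, 0.1818, 0.2727, 0.1364, 0.1364]
t=2: π = [0.0961, 0.1818, 0.1632, 0.3079, 0.1054, 0.1457]
t=3: π = [0.0954, 0.1754, 0.1609, 0.3127, 0.1120, 0.1435]
t=4: π = [0.0953, 0.1752, 0.1607, 0.3146, 0.1111, 0.1431]
t=5: π = [0.0953, 0.1749, 0.1606, 0.3152, 0.1111, 0.1430]

π = [0.0953, 0.1749, 0.1606, 0.3152, 0.1111, 0.1430]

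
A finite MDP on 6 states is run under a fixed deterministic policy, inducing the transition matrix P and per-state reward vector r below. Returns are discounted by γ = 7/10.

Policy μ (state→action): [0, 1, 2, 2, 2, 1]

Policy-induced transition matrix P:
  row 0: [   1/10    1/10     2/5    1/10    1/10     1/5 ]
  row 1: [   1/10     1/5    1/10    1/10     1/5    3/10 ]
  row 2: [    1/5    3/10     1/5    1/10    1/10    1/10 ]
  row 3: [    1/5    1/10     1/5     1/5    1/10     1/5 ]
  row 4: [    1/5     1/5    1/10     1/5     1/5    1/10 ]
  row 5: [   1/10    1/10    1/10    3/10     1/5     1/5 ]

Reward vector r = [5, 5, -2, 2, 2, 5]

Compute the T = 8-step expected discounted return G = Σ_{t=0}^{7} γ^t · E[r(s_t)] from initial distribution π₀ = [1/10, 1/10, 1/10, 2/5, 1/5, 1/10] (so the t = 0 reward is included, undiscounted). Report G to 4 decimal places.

t=0: π = [0.1000, 0.1000, 0.1000, 0.4000, 0.2000, 0.1000], E[r] = 2.5000, γ^t·E[r] = 2.500000, running G = 2.500000
t=1: π = [0.1700, 0.1500, 0.1800, 0.1800, 0.1400, 0.1800], E[r] = 2.7800, γ^t·E[r] = 1.946000, running G = 4.446000
t=2: π = [0.1500, 0.1650, 0.1870, 0.1680, 0.1470, 0.1830], E[r] = 2.7460, γ^t·E[r] = 1.345540, running G = 5.791540
t=3: π = [0.1502, 0.1686, 0.1805, 0.1681, 0.1495, 0.1831], E[r] = 2.7837, γ^t·E[r] = 0.954809, running G = 6.746349
t=4: π = [0.1498, 0.1679, 0.1799, 0.1684, 0.1501, 0.1839], E[r] = 2.7851, γ^t·E[r] = 0.668693, running G = 7.415042
t=5: π = [0.1498, 0.1678, 0.1798, 0.1686, 0.1502, 0.1838], E[r] = 2.7852, γ^t·E[r] = 0.468101, running G = 7.883143
t=6: π = [0.1499, 0.1678, 0.1798, 0.1686, 0.1502, 0.1838], E[r] = 2.7850, γ^t·E[r] = 0.327654, running G = 8.210797
t=7: π = [0.1499, 0.1678, 0.1798, 0.1686, 0.1502, 0.1838], E[r] = 2.7850, γ^t·E[r] = 0.229354, running G = 8.440151

G = 8.4402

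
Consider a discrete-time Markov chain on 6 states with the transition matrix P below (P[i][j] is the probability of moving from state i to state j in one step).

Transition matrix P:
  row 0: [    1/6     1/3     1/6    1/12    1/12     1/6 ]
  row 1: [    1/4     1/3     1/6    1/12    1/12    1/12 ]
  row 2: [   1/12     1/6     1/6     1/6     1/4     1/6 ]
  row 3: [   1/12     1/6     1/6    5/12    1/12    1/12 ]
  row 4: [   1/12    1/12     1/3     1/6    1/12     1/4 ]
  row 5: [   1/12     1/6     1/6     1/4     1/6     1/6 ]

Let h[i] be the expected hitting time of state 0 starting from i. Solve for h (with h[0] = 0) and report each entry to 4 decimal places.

h = [0.0000, 6.9823, 8.7544, 8.7279, 8.8801, 8.7417]

First-step conditioning: h[0] = 0; for i ≠ 0, h[i] = 1 + Σ_k P[i][k]·h[k].
  h[1] = 1 + 1/3·h[1] + 1/6·h[2] + 1/12·h[3] + 1/12·h[4] + 1/12·h[5]
  h[2] = 1 + 1/6·h[1] + 1/6·h[2] + 1/6·h[3] + 1/4·h[4] + 1/6·h[5]
  h[3] = 1 + 1/6·h[1] + 1/6·h[2] + 5/12·h[3] + 1/12·h[4] + 1/12·h[5]
  h[4] = 1 + 1/12·h[1] + 1/3·h[2] + 1/6·h[3] + 1/12·h[4] + 1/4·h[5]
  h[5] = 1 + 1/6·h[1] + 1/6·h[2] + 1/4·h[3] + 1/6·h[4] + 1/6·h[5]
Solving the 5×5 linear system over states ≠ 0 gives exactly h = [0, 9084/1301, 22779/2602, 11355/1301, 11553/1301, 11373/1301] (h[0] = 0 is the target).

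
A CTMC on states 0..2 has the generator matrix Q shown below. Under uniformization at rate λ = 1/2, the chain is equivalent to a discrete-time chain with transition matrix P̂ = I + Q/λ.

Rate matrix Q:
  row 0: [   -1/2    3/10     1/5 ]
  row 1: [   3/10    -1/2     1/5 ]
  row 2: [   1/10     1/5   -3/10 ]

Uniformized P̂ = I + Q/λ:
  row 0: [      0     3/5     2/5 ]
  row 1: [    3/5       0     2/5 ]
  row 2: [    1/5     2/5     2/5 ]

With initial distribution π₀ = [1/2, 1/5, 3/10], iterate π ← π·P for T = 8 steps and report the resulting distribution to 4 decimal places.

π = [0.2777, 0.3223, 0.4000]

t=0: π = [0.5000, 0.2000, 0.3000]
t=1: π = [0.1800, 0.4200, 0.4000]
t=2: π = [0.3320, 0.2680, 0.4000]
t=3: π = [0.2408, 0.3592, 0.4000]
t=4: π = [0.2955, 0.3045, 0.4000]
t=5: π = [0.2627, 0.3373, 0.4000]
t=6: π = [0.2824, 0.3176, 0.4000]
t=7: π = [0.2706, 0.3294, 0.4000]
t=8: π = [0.2777, 0.3223, 0.4000]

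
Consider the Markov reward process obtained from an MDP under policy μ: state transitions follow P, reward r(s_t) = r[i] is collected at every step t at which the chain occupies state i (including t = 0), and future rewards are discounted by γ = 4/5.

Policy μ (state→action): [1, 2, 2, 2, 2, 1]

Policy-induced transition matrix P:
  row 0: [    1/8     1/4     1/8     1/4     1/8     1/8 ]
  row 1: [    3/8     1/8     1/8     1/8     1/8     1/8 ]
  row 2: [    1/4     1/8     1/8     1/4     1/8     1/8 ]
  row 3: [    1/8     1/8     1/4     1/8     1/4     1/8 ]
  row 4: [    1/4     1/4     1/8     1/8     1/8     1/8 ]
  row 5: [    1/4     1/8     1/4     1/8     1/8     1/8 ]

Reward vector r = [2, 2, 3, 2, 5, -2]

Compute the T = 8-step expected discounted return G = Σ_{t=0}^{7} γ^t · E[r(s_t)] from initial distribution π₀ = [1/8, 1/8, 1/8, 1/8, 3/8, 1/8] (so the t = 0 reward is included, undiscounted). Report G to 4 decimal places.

t=0: π = [0.1250, 0.1250, 0.1250, 0.1250, 0.3750, 0.1250], E[r] = 2.7500, γ^t·E[r] = 2.750000, running G = 2.750000
t=1: π = [0.2344, 0.1875, 0.1563, 0.1563, 0.1406, 0.1250], E[r] = 2.0781, γ^t·E[r] = 1.662500, running G = 4.412500
t=2: π = [0.2246, 0.1719, 0.1602, 0.1738, 0.1445, 0.1250], E[r] = 2.0938, γ^t·E[r] = 1.340000, running G = 5.752500
t=3: π = [0.2217, 0.1711, 0.1624, 0.1731, 0.1467, 0.1250], E[r] = 2.1025, γ^t·E[r] = 1.076500, running G = 6.829000
t=4: π = [0.2220, 0.1711, 0.1623, 0.1730, 0.1466, 0.1250], E[r] = 2.1022, γ^t·E[r] = 0.861050, running G = 7.690050
t=5: π = [0.2220, 0.1711, 0.1623, 0.1730, 0.1466, 0.1250], E[r] = 2.1021, γ^t·E[r] = 0.688825, running G = 8.378875
t=6: π = [0.2220, 0.1711, 0.1623, 0.1730, 0.1466, 0.1250], E[r] = 2.1021, γ^t·E[r] = 0.551065, running G = 8.929940
t=7: π = [0.2220, 0.1711, 0.1623, 0.1730, 0.1466, 0.1250], E[r] = 2.1021, γ^t·E[r] = 0.440851, running G = 9.370790

G = 9.3708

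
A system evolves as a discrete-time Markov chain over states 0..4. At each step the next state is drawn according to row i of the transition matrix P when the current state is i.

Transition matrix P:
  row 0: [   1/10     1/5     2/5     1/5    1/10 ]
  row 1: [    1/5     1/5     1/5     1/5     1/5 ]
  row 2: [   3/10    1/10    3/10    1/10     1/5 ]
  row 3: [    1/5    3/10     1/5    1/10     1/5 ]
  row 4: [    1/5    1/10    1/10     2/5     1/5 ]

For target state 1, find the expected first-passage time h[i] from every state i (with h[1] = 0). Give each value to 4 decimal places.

h = [5.7576, 0.0000, 6.3636, 5.1515, 6.0606]

First-step conditioning: h[1] = 0; for i ≠ 1, h[i] = 1 + Σ_k P[i][k]·h[k].
  h[0] = 1 + 1/10·h[0] + 2/5·h[2] + 1/5·h[3] + 1/10·h[4]
  h[2] = 1 + 3/10·h[0] + 3/10·h[2] + 1/10·h[3] + 1/5·h[4]
  h[3] = 1 + 1/5·h[0] + 1/5·h[2] + 1/10·h[3] + 1/5·h[4]
  h[4] = 1 + 1/5·h[0] + 1/10·h[2] + 2/5·h[3] + 1/5·h[4]
Solving the 4×4 linear system over states ≠ 1 gives exactly h = [190/33, 0, 70/11, 170/33, 200/33] (h[1] = 0 is the target).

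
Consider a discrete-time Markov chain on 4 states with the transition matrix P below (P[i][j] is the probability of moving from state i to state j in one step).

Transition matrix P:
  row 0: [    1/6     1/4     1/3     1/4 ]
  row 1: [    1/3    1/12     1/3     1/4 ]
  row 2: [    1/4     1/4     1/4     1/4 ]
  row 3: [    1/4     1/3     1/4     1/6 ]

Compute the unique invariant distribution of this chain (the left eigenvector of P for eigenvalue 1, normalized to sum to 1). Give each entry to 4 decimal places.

Balance equations π_j = Σ_i π_i·P[i][j]:
  π_0 = 1/6·π_0 + 1/3·π_1 + 1/4·π_2 + 1/4·π_3
  π_1 = 1/4·π_0 + 1/12·π_1 + 1/4·π_2 + 1/3·π_3
  π_2 = 1/3·π_0 + 1/3·π_1 + 1/4·π_2 + 1/4·π_3
  normalize: π_0 + π_1 + π_2 + π_3 = 1
Solving the linear system gives exactly π = [42/169, 3/13, 49/169, 3/13].

π = [0.2485, 0.2308, 0.2899, 0.2308]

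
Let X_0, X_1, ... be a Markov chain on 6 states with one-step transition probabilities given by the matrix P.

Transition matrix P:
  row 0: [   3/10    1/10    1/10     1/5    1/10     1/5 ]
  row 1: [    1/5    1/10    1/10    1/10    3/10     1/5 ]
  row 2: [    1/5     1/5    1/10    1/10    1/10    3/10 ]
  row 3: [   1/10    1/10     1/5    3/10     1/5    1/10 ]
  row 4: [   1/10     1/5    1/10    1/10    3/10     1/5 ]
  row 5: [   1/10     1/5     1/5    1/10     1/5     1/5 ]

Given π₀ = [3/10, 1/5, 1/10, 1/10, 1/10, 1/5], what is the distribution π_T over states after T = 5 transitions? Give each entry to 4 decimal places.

π = [0.1611, 0.1540, 0.1344, 0.1452, 0.2064, 0.1989]

t=0: π = [0.3000, 0.2000, 0.1000, 0.1000, 0.1000, 0.2000]
t=1: π = [0.1900, 0.1400, 0.1300, 0.1500, 0.1900, 0.2000]
t=2: π = [0.1650, 0.1520, 0.1350, 0.1490, 0.2010, 0.1980]
t=3: π = [0.1617, 0.1534, 0.1347, 0.1463, 0.2053, 0.1986]
t=4: π = [0.1612, 0.1539, 0.1345, 0.1454, 0.2062, 0.1988]
t=5: π = [0.1611, 0.1540, 0.1344, 0.1452, 0.2064, 0.1989]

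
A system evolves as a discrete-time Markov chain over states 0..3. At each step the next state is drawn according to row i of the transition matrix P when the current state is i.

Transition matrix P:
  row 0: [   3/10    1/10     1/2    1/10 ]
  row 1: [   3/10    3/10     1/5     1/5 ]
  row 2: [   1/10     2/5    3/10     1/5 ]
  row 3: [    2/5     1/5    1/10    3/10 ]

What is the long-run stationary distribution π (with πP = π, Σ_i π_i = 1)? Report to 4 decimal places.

Balance equations π_j = Σ_i π_i·P[i][j]:
  π_0 = 3/10·π_0 + 3/10·π_1 + 1/10·π_2 + 2/5·π_3
  π_1 = 1/10·π_0 + 3/10·π_1 + 2/5·π_2 + 1/5·π_3
  π_2 = 1/2·π_0 + 1/5·π_1 + 3/10·π_2 + 1/10·π_3
  normalize: π_0 + π_1 + π_2 + π_3 = 1
Solving the linear system gives exactly π = [229/875, 9/35, 36/125, 169/875].

π = [0.2617, 0.2571, 0.2880, 0.1931]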